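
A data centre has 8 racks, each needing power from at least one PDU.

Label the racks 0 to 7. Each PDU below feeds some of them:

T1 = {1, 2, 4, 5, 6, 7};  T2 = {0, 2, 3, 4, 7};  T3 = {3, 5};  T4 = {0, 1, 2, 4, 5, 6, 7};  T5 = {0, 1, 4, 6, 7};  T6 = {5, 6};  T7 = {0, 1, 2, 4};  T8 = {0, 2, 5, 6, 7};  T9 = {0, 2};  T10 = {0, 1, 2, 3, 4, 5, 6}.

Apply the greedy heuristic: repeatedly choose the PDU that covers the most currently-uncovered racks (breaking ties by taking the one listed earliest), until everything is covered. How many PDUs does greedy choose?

Greedy: pick T4 (covers 7 new) → pick T2 (covers 1 new). Total picks: 2.

2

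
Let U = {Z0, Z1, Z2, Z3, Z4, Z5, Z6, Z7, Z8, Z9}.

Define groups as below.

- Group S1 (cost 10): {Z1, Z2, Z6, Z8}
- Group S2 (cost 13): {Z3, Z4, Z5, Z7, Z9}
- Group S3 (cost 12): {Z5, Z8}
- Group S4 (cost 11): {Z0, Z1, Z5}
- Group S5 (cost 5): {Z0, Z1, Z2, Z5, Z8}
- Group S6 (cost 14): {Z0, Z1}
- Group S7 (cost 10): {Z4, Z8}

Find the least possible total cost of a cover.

28

S1, S2, S5 together cover every item (S1 ∪ S2 ∪ S5 = {Z0, Z1, Z2, Z3, Z4, Z5, Z6, Z7, Z8, Z9}); total cost 10 + 13 + 5 = 28.
No covering selection has total cost below 28.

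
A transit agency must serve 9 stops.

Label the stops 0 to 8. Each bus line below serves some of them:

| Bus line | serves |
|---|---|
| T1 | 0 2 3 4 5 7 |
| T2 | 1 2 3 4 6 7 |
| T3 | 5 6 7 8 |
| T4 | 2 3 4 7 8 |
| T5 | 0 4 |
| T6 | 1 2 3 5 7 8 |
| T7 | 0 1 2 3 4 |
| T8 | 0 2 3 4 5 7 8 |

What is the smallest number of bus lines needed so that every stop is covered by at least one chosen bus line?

T3 and T7 together: T3 ∪ T7 = {0, 1, 2, 3, 4, 5, 6, 7, 8} — every stop is covered.
No single bus line has all 9 stops (the largest, T8, has 7), so 2 is optimal.

2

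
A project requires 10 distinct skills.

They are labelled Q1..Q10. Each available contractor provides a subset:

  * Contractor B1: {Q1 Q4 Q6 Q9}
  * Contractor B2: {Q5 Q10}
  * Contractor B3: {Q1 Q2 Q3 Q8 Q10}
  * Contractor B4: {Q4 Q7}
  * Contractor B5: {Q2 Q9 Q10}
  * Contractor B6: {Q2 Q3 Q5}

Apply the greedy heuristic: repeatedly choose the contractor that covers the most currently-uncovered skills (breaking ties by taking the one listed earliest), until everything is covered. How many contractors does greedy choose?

4

Greedy: pick B3 (covers 5 new) → pick B1 (covers 3 new) → pick B2 (covers 1 new) → pick B4 (covers 1 new). Total picks: 4.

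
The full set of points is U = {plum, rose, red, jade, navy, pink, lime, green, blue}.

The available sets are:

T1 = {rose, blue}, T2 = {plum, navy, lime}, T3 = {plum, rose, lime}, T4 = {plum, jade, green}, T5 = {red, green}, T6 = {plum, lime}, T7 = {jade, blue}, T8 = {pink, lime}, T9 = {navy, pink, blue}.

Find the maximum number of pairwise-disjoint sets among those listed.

3

T1, T5, T6 are pairwise disjoint (T1={rose,blue}; T5={red,green}; T6={plum,lime}).
Every remaining set overlaps one of these, and no 4 of the listed sets are pairwise disjoint, so 3 is the maximum.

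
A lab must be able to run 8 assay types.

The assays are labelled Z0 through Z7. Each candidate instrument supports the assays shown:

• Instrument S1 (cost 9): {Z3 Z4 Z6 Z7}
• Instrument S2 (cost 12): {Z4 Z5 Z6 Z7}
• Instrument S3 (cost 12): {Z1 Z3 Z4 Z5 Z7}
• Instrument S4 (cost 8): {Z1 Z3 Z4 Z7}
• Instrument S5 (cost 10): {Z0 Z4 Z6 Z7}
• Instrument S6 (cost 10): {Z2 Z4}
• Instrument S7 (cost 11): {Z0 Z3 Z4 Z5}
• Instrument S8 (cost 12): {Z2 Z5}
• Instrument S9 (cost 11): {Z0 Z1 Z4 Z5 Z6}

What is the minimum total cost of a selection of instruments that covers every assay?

29

S4, S6, S9 together cover every assay (S4 ∪ S6 ∪ S9 = {Z0, Z1, Z2, Z3, Z4, Z5, Z6, Z7}); total cost 8 + 10 + 11 = 29.
No covering selection has total cost below 29.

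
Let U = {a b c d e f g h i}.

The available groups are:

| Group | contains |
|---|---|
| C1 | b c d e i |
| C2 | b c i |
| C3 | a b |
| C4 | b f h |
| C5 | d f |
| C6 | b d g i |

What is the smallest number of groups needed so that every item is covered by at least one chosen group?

C1, C3, C4, and C6 cover everything between them: the union {a, b, c, d, e, f, g, h, i} is all of U.
Only C6 contains g, so C6 is forced; the remaining 5 items need at least 3 more groups (each remaining group adds at most 2) — so at least 4 groups are needed, and 4 is optimal.

4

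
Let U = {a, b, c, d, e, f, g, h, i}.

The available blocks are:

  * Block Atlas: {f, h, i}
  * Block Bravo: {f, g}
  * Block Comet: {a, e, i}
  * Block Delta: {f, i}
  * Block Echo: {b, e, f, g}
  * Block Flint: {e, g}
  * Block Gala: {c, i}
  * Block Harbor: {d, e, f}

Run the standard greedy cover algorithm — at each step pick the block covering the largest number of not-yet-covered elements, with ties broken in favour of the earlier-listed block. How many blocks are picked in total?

Greedy: pick Echo (covers 4 new) → pick Atlas (covers 2 new) → pick Comet (covers 1 new) → pick Gala (covers 1 new) → pick Harbor (covers 1 new). Total picks: 5.

5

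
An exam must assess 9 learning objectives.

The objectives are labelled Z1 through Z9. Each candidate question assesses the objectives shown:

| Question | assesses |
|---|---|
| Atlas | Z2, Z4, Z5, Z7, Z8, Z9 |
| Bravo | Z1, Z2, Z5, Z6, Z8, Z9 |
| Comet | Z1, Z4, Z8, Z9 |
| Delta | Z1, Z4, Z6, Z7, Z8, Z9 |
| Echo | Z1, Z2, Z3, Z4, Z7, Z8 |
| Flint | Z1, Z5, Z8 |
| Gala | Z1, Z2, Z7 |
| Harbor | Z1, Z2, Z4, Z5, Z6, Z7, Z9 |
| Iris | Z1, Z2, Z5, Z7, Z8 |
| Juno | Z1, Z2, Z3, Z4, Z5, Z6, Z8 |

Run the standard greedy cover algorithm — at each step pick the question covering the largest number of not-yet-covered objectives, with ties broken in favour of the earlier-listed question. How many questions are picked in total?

Greedy: pick Harbor (covers 7 new) → pick Echo (covers 2 new). Total picks: 2.

2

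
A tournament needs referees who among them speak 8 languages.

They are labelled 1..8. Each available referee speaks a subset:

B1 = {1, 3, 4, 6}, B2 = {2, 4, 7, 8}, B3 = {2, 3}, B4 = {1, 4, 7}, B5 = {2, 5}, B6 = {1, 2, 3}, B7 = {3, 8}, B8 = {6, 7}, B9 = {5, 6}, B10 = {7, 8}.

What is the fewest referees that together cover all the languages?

3

B1 and B2 and B9 together: B1 ∪ B2 ∪ B9 = {1, 2, 3, 4, 5, 6, 7, 8} — every language is covered.
No 2 of the 10 referees cover everything (all 45 combinations miss at least one language), so 3 is optimal.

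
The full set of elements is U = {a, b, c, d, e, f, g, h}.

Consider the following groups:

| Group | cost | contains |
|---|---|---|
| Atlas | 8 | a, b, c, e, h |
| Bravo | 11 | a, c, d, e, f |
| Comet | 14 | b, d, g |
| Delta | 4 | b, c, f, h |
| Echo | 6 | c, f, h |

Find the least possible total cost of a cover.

26

Atlas, Comet, Delta together cover every element (Atlas ∪ Comet ∪ Delta = {a, b, c, d, e, f, g, h}); total cost 8 + 14 + 4 = 26.
The greedy pick Delta, Bravo, Comet costs 29; no covering selection beats 26.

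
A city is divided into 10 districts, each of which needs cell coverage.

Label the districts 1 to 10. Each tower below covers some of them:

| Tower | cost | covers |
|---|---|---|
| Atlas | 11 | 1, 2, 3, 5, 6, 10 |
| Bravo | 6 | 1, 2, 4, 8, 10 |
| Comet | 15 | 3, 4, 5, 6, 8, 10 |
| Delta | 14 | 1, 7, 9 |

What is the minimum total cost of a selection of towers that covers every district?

31

Atlas, Bravo, Delta together cover every district (Atlas ∪ Bravo ∪ Delta = {1, 2, 3, 4, 5, 6, 7, 8, 9, 10}); total cost 11 + 6 + 14 = 31.
No covering selection has total cost below 31.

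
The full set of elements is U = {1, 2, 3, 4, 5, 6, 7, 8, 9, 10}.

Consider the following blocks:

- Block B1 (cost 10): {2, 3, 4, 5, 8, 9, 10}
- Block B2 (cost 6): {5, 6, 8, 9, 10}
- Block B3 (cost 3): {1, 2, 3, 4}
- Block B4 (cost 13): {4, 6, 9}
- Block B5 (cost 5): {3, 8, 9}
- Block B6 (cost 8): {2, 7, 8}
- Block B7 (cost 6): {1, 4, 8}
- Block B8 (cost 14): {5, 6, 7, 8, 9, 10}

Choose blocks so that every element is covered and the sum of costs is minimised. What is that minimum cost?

B2, B3, B6 together cover every element (B2 ∪ B3 ∪ B6 = {1, 2, 3, 4, 5, 6, 7, 8, 9, 10}); total cost 6 + 3 + 8 = 17.
No covering selection has total cost below 17.

17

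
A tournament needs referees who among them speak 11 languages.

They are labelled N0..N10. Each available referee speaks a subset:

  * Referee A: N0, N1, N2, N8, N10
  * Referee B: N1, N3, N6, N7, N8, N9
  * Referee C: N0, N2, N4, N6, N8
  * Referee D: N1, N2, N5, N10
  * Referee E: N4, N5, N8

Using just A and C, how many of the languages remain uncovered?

4

Union of A, C = {N0, N1, N2, N4, N6, N8, N10}.
Not covered: N3, N5, N7, N9 — 4 languages.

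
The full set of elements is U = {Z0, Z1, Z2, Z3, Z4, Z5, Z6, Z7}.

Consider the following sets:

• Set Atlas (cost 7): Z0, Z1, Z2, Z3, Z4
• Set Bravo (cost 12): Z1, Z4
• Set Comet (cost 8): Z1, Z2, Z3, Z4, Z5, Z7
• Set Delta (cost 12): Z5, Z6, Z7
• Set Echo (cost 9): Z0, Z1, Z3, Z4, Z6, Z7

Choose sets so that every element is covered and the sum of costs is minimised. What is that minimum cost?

17

Comet, Echo together cover every element (Comet ∪ Echo = {Z0, Z1, Z2, Z3, Z4, Z5, Z6, Z7}); total cost 8 + 9 = 17.
No covering selection has total cost below 17.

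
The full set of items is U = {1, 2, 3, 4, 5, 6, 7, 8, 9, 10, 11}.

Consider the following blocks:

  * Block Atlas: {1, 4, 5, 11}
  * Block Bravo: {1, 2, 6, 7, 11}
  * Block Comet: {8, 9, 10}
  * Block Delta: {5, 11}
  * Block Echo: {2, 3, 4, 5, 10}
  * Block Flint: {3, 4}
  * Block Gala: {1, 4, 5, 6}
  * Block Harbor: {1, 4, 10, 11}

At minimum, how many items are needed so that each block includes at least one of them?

3

Take H = {4, 8, 11}. Each listed block contains at least one of these, so H is a hitting set of size 3.
The blocks Comet, Delta, Flint are pairwise disjoint, so any hitting set needs a separate item for each — at least 3. Hence 3 is optimal.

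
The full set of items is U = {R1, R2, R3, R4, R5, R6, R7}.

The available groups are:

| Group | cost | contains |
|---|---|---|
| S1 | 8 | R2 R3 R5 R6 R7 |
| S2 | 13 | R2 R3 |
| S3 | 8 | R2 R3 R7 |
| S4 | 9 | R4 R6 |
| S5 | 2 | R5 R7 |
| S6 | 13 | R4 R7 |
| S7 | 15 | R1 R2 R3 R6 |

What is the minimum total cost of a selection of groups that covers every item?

S4, S5, S7 together cover every item (S4 ∪ S5 ∪ S7 = {R1, R2, R3, R4, R5, R6, R7}); total cost 9 + 2 + 15 = 26.
The greedy pick S5, S1, S4, S7 costs 34; no covering selection beats 26.

26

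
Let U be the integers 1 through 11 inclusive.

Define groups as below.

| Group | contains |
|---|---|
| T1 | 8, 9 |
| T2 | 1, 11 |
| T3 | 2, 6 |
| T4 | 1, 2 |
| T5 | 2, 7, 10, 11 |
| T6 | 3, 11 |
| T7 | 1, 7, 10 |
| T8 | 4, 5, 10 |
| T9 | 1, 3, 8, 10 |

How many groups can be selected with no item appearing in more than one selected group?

4

T1, T2, T3, T8 are pairwise disjoint (T1={8,9}; T2={1,11}; T3={2,6}; T8={4,5,10}).
Every remaining group overlaps one of these, and no 5 of the listed groups are pairwise disjoint, so 4 is the maximum.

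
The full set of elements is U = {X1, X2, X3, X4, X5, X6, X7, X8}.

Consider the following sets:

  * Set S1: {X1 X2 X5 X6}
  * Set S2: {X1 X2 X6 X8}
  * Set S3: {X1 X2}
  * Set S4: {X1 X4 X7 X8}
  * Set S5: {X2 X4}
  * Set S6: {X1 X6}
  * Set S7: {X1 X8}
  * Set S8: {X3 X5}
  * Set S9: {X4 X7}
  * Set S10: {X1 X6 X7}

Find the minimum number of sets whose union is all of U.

S2, S4, and S8 cover everything between them: the union {X1, X2, X3, X4, X5, X6, X7, X8} is all of U.
Only S8 contains X3, so S8 is forced; the remaining 6 elements need at least 2 more sets (each remaining set adds at most 4) — so at least 3 sets are needed, and 3 is optimal.

3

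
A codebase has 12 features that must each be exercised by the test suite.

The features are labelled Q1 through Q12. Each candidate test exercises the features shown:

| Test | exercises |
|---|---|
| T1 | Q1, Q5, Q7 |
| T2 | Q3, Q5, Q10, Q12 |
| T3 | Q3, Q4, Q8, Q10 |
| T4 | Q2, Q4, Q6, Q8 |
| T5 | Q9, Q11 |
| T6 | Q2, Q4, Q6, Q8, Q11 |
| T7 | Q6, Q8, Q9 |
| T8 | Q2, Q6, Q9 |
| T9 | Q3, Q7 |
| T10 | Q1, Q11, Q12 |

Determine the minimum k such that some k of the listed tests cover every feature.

4

Take {T1, T2, T4, T5}. Their union is {Q1, Q2, Q3, Q4, Q5, Q6, Q7, Q8, Q9, Q10, Q11, Q12}, which is all 12 features.
No 3 of the 10 tests cover everything (all 120 combinations miss at least one feature), so 4 is optimal.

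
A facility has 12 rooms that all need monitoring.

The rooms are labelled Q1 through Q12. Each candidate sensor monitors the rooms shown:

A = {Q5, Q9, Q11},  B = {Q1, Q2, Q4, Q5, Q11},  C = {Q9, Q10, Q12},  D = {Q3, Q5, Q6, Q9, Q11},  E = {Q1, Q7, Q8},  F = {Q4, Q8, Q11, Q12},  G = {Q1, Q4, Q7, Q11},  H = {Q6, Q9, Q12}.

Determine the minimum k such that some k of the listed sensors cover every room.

B and C and D and E together: B ∪ C ∪ D ∪ E = {Q1, Q2, Q3, Q4, Q5, Q6, Q7, Q8, Q9, Q10, Q11, Q12} — every room is covered.
Only B contains Q2, so B is forced; the remaining 7 rooms need at least 3 more sensors (each remaining sensor adds at most 3) — so at least 4 sensors are needed, and 4 is optimal.

4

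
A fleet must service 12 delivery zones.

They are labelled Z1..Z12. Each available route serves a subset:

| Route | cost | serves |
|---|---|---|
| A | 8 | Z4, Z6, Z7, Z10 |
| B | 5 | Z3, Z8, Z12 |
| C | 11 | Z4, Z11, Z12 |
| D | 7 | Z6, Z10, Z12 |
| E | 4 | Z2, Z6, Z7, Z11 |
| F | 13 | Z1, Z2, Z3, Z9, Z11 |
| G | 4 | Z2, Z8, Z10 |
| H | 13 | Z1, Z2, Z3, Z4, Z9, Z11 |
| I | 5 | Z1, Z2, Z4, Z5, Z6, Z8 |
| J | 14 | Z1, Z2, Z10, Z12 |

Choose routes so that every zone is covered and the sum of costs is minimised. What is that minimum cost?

D, E, H, I together cover every zone (D ∪ E ∪ H ∪ I = {Z1, Z2, Z3, Z4, Z5, Z6, Z7, Z8, Z9, Z10, Z11, Z12}); total cost 7 + 4 + 13 + 5 = 29.
The greedy pick I, E, B, G, F costs 31; no covering selection beats 29.

29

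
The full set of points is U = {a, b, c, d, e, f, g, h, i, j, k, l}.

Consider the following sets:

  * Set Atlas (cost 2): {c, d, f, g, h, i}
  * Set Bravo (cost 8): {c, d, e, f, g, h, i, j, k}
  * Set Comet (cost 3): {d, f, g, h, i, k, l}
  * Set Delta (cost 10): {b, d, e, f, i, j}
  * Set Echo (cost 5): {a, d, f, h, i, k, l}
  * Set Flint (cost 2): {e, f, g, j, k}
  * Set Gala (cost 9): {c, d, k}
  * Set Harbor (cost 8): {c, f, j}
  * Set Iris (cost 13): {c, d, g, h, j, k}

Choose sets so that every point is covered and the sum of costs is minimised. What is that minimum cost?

Atlas, Delta, Echo together cover every point (Atlas ∪ Delta ∪ Echo = {a, b, c, d, e, f, g, h, i, j, k, l}); total cost 2 + 10 + 5 = 17.
The greedy pick Atlas, Flint, Echo, Delta costs 19; no covering selection beats 17.

17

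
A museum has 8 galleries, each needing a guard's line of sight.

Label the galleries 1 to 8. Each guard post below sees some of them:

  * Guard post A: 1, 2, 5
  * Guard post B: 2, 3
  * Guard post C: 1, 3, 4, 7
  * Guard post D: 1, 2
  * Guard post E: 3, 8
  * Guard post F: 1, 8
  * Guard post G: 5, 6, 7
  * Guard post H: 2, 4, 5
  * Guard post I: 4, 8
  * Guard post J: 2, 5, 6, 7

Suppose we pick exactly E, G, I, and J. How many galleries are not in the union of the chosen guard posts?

1

Union of E, G, I, J = {2, 3, 4, 5, 6, 7, 8}.
Not covered: 1 — 1 gallery.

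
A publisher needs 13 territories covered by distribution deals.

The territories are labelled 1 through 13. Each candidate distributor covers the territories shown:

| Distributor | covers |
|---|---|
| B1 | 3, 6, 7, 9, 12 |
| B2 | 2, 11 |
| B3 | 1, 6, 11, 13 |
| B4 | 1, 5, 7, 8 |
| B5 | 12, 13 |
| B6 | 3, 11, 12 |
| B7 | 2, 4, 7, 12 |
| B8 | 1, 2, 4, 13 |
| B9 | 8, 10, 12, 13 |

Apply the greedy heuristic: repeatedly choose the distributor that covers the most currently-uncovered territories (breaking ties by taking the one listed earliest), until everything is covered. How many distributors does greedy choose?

Greedy: pick B1 (covers 5 new) → pick B8 (covers 4 new) → pick B4 (covers 2 new) → pick B2 (covers 1 new) → pick B9 (covers 1 new). Total picks: 5.

5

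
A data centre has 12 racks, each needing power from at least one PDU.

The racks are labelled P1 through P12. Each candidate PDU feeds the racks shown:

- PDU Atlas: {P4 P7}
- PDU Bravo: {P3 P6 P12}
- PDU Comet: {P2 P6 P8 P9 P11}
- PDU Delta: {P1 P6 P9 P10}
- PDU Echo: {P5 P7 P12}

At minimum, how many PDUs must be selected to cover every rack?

5

Take {Atlas, Bravo, Comet, Delta, Echo}. Their union is {P1, P2, P3, P4, P5, P6, P7, P8, P9, P10, P11, P12}, which is all 12 racks.
No 4 of the 5 PDUs cover everything (all 5 combinations miss at least one rack), so 5 is optimal.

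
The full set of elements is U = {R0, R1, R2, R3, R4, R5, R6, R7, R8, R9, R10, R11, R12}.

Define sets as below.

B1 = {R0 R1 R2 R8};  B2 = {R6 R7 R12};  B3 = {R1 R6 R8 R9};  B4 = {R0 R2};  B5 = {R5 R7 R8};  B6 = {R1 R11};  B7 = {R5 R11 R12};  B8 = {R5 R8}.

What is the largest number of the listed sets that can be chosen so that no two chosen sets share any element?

4

B2, B4, B6, B8 are pairwise disjoint (B2={R6,R7,R12}; B4={R0,R2}; B6={R1,R11}; B8={R5,R8}).
Every remaining set overlaps one of these, and no 5 of the listed sets are pairwise disjoint, so 4 is the maximum.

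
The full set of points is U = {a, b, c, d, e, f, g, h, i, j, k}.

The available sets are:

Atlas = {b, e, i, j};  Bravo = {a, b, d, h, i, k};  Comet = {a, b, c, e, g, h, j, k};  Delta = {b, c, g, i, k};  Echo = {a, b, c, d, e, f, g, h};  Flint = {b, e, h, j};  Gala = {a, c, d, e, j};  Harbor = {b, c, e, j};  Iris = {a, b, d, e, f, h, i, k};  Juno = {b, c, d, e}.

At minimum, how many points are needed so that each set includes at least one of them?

Take T = {e, i}. Each listed set contains at least one of these, so T is a hitting set of size 2.
No single point lies in every set, so at least 2 are needed and 2 is optimal.

2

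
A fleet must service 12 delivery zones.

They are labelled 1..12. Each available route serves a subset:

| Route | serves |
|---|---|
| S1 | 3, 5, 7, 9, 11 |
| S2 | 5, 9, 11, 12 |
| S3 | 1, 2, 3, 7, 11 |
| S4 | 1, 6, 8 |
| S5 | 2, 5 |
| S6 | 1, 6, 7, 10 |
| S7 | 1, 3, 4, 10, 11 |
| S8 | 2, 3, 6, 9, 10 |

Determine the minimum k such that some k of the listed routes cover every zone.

S2 and S3 and S4 and S7 together: S2 ∪ S3 ∪ S4 ∪ S7 = {1, 2, 3, 4, 5, 6, 7, 8, 9, 10, 11, 12} — every zone is covered.
Only S7 contains 4, so S7 is forced; the remaining 7 zones need at least 3 more routes (each remaining route adds at most 3) — so at least 4 routes are needed, and 4 is optimal.

4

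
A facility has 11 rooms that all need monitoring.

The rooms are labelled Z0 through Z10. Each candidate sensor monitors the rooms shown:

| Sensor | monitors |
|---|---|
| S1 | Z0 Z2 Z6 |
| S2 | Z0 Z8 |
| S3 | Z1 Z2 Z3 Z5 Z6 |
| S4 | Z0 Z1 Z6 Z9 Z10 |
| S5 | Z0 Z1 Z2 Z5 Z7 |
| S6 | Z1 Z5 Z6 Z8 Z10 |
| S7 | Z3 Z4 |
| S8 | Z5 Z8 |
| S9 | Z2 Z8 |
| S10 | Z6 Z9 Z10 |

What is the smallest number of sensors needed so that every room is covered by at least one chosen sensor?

S4 and S5 and S7 and S9 together: S4 ∪ S5 ∪ S7 ∪ S9 = {Z0, Z1, Z2, Z3, Z4, Z5, Z6, Z7, Z8, Z9, Z10} — every room is covered.
No 3 of the 10 sensors cover everything (all 120 combinations miss at least one room), so 4 is optimal.

4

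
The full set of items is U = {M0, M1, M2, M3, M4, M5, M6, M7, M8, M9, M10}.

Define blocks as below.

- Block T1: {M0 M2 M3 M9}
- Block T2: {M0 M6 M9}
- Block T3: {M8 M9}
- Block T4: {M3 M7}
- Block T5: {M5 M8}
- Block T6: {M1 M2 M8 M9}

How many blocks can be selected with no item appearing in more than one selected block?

T2, T4, T5 are pairwise disjoint (T2={M0,M6,M9}; T4={M3,M7}; T5={M5,M8}).
Every remaining block overlaps one of these, and no 4 of the listed blocks are pairwise disjoint, so 3 is the maximum.

3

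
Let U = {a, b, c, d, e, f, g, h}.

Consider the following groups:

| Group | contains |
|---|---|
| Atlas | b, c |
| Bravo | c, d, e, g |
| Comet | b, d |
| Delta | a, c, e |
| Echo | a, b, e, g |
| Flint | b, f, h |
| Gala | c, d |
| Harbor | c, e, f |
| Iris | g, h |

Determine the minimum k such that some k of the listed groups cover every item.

Bravo, Echo, and Flint cover everything between them: the union {a, b, c, d, e, f, g, h} is all of U.
No 2 of the 9 groups cover everything (all 36 combinations miss at least one item), so 3 is optimal.

3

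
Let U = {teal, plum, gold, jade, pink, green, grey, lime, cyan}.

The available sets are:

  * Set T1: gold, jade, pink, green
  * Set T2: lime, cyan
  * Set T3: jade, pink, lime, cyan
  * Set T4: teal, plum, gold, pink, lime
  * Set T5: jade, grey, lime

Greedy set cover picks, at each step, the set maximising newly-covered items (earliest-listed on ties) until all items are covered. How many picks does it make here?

Greedy: pick T4 (covers 5 new) → pick T1 (covers 2 new) → pick T2 (covers 1 new) → pick T5 (covers 1 new). Total picks: 4.

4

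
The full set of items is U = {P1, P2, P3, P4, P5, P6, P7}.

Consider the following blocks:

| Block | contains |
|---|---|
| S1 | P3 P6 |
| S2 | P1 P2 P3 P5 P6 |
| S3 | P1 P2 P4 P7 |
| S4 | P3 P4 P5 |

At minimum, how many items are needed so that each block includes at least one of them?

2

H = {P3, P7} meets every block (each contains at least one member of H), and |H| = 2.
The blocks S1, S3 are pairwise disjoint, so any hitting set needs a separate item for each — at least 2. Hence 2 is optimal.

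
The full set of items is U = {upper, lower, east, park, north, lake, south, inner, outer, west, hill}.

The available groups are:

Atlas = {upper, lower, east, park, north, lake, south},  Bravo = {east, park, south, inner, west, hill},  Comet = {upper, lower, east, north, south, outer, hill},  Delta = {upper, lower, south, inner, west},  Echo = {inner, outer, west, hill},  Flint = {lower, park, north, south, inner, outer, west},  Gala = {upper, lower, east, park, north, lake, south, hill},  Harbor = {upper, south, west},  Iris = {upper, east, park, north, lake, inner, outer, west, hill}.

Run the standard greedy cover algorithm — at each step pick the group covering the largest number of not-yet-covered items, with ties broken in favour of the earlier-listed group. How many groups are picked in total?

Greedy: pick Iris (covers 9 new) → pick Atlas (covers 2 new). Total picks: 2.

2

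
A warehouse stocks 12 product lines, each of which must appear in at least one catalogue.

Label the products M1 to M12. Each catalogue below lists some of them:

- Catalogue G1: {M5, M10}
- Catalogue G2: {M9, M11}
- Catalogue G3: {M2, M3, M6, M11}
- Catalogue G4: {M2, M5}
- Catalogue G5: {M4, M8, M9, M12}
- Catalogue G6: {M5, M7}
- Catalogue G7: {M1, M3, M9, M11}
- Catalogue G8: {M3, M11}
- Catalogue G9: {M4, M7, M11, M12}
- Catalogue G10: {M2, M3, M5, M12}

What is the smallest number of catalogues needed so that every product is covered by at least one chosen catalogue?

Take {G1, G3, G5, G6, G7}. Their union is {M1, M2, M3, M4, M5, M6, M7, M8, M9, M10, M11, M12}, which is all 12 products.
No 4 of the 10 catalogues cover everything (all 210 combinations miss at least one product), so 5 is optimal.

5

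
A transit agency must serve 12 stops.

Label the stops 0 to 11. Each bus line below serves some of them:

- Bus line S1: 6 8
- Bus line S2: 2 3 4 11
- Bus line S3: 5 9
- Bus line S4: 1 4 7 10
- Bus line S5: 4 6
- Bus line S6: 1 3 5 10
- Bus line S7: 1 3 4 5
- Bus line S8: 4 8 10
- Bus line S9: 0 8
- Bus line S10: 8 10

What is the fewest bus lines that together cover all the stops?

5

Take {S1, S2, S3, S4, S9}. Their union is {0, 1, 2, 3, 4, 5, 6, 7, 8, 9, 10, 11}, which is all 12 stops.
No 4 of the 10 bus lines cover everything (all 210 combinations miss at least one stop), so 5 is optimal.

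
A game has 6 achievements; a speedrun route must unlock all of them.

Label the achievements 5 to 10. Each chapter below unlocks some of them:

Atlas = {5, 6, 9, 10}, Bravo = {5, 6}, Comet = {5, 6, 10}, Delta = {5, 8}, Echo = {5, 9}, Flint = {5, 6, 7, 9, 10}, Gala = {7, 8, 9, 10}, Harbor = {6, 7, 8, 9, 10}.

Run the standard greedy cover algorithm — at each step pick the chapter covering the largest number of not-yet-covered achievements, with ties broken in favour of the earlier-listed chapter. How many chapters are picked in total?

2

Greedy: pick Flint (covers 5 new) → pick Delta (covers 1 new). Total picks: 2.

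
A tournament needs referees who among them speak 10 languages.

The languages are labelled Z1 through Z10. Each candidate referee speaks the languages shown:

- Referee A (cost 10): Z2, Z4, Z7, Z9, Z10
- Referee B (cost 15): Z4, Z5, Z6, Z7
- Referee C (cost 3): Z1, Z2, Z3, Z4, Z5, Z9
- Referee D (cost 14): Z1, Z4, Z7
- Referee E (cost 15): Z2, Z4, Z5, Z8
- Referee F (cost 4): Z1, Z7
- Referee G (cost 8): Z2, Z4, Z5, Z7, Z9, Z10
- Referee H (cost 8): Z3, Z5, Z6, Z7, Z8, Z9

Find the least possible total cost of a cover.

19

C, G, H together cover every language (C ∪ G ∪ H = {Z1, Z2, Z3, Z4, Z5, Z6, Z7, Z8, Z9, Z10}); total cost 3 + 8 + 8 = 19.
No covering selection has total cost below 19.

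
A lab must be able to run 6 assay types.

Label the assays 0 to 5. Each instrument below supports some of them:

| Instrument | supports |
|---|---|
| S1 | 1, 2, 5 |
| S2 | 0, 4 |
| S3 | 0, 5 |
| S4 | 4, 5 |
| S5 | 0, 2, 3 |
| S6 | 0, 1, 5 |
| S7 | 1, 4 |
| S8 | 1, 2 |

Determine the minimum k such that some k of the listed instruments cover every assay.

S4 and S5 and S8 together: S4 ∪ S5 ∪ S8 = {0, 1, 2, 3, 4, 5} — every assay is covered.
Only S5 contains 3, so S5 is forced; the remaining 3 assays need at least 2 more instruments (each remaining instrument adds at most 2) — so at least 3 instruments are needed, and 3 is optimal.

3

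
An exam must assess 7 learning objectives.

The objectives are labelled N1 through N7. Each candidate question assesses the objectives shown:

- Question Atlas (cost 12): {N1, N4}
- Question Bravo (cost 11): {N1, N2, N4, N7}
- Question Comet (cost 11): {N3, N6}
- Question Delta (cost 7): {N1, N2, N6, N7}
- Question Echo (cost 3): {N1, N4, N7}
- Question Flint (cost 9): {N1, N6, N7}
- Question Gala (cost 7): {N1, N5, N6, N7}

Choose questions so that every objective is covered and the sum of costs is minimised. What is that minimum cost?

Comet, Delta, Echo, Gala together cover every objective (Comet ∪ Delta ∪ Echo ∪ Gala = {N1, N2, N3, N4, N5, N6, N7}); total cost 11 + 7 + 3 + 7 = 28.
No covering selection has total cost below 28.

28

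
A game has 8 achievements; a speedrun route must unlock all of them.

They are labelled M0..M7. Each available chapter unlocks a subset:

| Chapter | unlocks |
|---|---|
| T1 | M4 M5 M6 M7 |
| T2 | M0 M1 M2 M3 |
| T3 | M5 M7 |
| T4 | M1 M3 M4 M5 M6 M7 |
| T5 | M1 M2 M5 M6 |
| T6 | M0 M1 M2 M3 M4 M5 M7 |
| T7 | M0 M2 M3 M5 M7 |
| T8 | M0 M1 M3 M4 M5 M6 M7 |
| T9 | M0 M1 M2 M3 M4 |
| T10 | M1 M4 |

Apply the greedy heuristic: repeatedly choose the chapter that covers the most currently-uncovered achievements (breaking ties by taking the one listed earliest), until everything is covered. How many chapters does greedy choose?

Greedy: pick T6 (covers 7 new) → pick T1 (covers 1 new). Total picks: 2.

2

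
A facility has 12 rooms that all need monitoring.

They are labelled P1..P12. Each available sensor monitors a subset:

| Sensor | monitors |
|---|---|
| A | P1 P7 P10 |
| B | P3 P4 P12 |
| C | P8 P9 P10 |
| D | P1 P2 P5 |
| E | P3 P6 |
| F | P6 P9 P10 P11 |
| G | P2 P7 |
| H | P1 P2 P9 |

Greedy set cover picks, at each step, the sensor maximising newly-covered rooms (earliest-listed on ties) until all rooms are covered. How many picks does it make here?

Greedy: pick F (covers 4 new) → pick B (covers 3 new) → pick D (covers 3 new) → pick A (covers 1 new) → pick C (covers 1 new). Total picks: 5.

5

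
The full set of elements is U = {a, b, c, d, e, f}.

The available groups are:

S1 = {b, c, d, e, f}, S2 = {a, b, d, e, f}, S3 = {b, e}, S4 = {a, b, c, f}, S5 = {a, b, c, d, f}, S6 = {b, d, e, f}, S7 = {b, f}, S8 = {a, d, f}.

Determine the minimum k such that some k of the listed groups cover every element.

S1 and S2 cover everything between them: the union {a, b, c, d, e, f} is all of U.
No single group has all 6 elements (the largest, S1, has 5), so 2 is optimal.

2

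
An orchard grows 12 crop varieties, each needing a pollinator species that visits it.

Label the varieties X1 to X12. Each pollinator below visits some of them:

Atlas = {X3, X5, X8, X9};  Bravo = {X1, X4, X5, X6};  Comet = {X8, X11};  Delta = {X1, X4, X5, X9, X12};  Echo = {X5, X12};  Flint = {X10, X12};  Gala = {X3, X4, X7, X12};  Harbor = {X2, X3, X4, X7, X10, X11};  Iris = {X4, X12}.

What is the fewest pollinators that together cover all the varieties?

Bravo and Comet and Delta and Harbor together: Bravo ∪ Comet ∪ Delta ∪ Harbor = {X1, X2, X3, X4, X5, X6, X7, X8, X9, X10, X11, X12} — every variety is covered.
No 3 of the 9 pollinators cover everything (all 84 combinations miss at least one variety), so 4 is optimal.

4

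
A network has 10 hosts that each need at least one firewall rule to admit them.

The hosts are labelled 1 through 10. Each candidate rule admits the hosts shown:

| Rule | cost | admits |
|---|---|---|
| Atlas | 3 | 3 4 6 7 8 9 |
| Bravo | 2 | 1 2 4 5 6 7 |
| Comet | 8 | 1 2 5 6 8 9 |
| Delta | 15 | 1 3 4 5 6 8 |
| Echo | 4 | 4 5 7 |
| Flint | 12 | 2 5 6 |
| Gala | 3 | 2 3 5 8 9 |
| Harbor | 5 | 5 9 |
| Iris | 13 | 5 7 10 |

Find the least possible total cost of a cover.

18

Bravo, Gala, Iris together cover every host (Bravo ∪ Gala ∪ Iris = {1, 2, 3, 4, 5, 6, 7, 8, 9, 10}); total cost 2 + 3 + 13 = 18.
No covering selection has total cost below 18.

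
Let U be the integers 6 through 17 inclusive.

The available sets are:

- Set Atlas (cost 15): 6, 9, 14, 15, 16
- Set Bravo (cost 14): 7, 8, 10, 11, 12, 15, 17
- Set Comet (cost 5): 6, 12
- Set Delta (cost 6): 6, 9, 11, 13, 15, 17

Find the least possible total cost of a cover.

35

Atlas, Bravo, Delta together cover every element (Atlas ∪ Bravo ∪ Delta = {6, 7, 8, 9, 10, 11, 12, 13, 14, 15, 16, 17}); total cost 15 + 14 + 6 = 35.
No covering selection has total cost below 35.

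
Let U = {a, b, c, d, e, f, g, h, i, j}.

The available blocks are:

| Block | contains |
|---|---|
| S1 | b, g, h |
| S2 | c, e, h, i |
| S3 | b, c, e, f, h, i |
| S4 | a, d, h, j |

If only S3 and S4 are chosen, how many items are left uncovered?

Union of S3, S4 = {a, b, c, d, e, f, h, i, j}.
Not covered: g — 1 item.

1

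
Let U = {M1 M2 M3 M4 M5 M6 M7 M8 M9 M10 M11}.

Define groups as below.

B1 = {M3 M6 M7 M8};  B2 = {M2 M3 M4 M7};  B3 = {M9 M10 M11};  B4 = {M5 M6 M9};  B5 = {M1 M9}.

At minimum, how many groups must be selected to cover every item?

5

B1, B2, B3, B4, and B5 cover everything between them: the union {M1, M2, M3, M4, M5, M6, M7, M8, M9, M10, M11} is all of U.
No 4 of the 5 groups cover everything (all 5 combinations miss at least one item), so 5 is optimal.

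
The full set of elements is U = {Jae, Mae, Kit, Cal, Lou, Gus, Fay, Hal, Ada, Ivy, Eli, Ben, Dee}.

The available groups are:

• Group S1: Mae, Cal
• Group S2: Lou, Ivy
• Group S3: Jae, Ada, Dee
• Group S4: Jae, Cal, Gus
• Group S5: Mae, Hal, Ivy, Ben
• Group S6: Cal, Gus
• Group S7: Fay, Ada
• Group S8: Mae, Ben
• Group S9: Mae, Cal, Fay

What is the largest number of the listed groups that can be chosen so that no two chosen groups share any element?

4

S2, S3, S6, S8 are pairwise disjoint (S2={Lou,Ivy}; S3={Jae,Ada,Dee}; S6={Cal,Gus}; S8={Mae,Ben}).
Every remaining group overlaps one of these, and no 5 of the listed groups are pairwise disjoint, so 4 is the maximum.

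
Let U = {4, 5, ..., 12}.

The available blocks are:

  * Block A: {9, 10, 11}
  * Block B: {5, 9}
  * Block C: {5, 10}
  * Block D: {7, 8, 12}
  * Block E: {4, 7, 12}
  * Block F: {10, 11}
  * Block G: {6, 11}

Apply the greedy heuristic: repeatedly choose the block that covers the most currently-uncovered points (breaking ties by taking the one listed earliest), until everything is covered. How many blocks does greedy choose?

Greedy: pick A (covers 3 new) → pick D (covers 3 new) → pick B (covers 1 new) → pick E (covers 1 new) → pick G (covers 1 new). Total picks: 5.

5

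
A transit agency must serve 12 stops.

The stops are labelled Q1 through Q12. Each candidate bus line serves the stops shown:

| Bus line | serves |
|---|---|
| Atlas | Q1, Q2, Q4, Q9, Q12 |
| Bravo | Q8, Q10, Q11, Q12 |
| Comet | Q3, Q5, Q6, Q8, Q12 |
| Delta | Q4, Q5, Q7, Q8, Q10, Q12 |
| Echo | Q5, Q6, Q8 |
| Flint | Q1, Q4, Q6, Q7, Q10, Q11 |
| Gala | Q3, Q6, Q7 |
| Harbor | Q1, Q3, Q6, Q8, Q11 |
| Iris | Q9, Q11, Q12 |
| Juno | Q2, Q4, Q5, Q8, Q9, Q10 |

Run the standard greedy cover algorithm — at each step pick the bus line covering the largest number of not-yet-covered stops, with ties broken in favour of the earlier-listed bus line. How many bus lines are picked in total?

Greedy: pick Delta (covers 6 new) → pick Harbor (covers 4 new) → pick Atlas (covers 2 new). Total picks: 3.

3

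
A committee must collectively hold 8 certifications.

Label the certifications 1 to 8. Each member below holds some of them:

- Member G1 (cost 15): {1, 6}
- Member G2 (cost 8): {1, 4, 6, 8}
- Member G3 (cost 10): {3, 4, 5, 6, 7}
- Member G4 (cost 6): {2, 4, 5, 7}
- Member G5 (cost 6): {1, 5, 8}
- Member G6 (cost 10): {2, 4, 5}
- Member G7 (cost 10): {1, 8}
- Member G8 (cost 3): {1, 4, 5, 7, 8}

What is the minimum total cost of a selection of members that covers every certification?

19

G3, G4, G8 together cover every certification (G3 ∪ G4 ∪ G8 = {1, 2, 3, 4, 5, 6, 7, 8}); total cost 10 + 6 + 3 = 19.
No covering selection has total cost below 19.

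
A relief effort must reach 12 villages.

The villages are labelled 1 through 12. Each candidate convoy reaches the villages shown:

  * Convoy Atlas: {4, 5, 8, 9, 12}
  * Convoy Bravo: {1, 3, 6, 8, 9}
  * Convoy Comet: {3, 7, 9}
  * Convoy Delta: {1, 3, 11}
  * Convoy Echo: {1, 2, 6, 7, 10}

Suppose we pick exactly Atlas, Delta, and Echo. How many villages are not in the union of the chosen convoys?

0

Union of Atlas, Delta, Echo = {1, 2, 3, 4, 5, 6, 7, 8, 9, 10, 11, 12} — that's every village, so 0 are uncovered.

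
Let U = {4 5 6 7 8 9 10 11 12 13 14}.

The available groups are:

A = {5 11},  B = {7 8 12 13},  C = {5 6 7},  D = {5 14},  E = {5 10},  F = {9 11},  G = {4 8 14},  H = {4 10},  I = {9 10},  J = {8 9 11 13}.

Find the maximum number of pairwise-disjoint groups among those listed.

4

B, D, F, H are pairwise disjoint (B={7,8,12,13}; D={5,14}; F={9,11}; H={4,10}).
Every remaining group overlaps one of these, and no 5 of the listed groups are pairwise disjoint, so 4 is the maximum.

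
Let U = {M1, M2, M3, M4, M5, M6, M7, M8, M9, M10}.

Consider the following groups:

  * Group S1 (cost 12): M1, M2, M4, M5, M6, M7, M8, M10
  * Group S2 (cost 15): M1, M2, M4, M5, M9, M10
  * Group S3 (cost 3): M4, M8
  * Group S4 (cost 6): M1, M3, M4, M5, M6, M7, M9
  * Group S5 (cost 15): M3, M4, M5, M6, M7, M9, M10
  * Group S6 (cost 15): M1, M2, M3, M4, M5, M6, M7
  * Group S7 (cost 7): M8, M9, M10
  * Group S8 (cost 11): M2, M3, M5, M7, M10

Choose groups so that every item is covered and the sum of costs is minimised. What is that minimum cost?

18

S1, S4 together cover every item (S1 ∪ S4 = {M1, M2, M3, M4, M5, M6, M7, M8, M9, M10}); total cost 12 + 6 = 18.
The greedy pick S4, S3, S8 costs 20; no covering selection beats 18.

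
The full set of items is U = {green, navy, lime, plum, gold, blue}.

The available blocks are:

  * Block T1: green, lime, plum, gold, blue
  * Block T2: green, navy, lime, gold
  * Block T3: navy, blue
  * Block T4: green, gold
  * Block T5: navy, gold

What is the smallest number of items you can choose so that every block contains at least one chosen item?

2

Take H = {gold, blue}. Each listed block contains at least one of these, so H is a hitting set of size 2.
The blocks T3, T4 are pairwise disjoint, so any hitting set needs a separate item for each — at least 2. Hence 2 is optimal.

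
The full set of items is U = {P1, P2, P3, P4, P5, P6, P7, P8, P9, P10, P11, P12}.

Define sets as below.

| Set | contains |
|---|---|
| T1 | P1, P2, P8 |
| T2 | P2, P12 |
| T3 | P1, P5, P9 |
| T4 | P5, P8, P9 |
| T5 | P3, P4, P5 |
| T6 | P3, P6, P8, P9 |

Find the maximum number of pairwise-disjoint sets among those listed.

T2, T6 are pairwise disjoint (T2={P2,P12}; T6={P3,P6,P8,P9}).
Every remaining set overlaps one of these, and no 3 of the listed sets are pairwise disjoint, so 2 is the maximum.

2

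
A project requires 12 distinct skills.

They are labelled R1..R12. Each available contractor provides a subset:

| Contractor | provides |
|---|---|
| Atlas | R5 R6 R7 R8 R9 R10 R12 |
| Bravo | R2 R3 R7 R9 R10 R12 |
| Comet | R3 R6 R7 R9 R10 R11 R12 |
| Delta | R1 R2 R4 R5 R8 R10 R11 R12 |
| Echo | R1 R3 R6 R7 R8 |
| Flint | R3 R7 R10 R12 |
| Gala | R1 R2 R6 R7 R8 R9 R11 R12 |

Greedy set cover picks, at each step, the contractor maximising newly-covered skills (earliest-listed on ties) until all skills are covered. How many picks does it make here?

2

Greedy: pick Delta (covers 8 new) → pick Comet (covers 4 new). Total picks: 2.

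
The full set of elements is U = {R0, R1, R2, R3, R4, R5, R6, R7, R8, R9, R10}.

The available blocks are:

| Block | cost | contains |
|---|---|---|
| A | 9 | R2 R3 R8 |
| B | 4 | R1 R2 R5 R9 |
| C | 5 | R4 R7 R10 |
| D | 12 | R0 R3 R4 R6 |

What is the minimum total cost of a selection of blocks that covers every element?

30

A, B, C, D together cover every element (A ∪ B ∪ C ∪ D = {R0, R1, R2, R3, R4, R5, R6, R7, R8, R9, R10}); total cost 9 + 4 + 5 + 12 = 30.
No covering selection has total cost below 30.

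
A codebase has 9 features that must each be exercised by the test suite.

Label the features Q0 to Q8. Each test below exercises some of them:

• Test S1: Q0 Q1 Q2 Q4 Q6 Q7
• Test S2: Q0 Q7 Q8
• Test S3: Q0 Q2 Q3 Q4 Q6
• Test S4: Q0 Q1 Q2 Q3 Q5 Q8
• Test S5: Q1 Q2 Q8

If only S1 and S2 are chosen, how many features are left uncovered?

Union of S1, S2 = {Q0, Q1, Q2, Q4, Q6, Q7, Q8}.
Not covered: Q3, Q5 — 2 features.

2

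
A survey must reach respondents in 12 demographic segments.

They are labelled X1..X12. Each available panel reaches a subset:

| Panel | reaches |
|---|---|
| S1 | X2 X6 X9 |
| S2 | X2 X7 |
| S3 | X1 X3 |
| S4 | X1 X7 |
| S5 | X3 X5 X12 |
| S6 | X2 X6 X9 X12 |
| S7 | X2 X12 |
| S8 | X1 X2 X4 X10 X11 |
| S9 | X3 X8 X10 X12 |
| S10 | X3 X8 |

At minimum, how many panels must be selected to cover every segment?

Take {S1, S4, S5, S8, S9}. Their union is {X1, X2, X3, X4, X5, X6, X7, X8, X9, X10, X11, X12}, which is all 12 segments.
No 4 of the 10 panels cover everything (all 210 combinations miss at least one segment), so 5 is optimal.

5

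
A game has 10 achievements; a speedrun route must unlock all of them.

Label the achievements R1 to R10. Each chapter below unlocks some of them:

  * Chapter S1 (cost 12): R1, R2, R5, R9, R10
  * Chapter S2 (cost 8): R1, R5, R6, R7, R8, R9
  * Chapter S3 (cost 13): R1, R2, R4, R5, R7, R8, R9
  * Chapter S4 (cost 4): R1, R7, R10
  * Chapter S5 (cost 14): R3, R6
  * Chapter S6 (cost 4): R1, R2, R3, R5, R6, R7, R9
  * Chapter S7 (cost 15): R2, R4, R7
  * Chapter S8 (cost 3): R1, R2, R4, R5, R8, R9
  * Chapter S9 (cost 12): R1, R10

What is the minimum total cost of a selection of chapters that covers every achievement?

S4, S6, S8 together cover every achievement (S4 ∪ S6 ∪ S8 = {R1, R2, R3, R4, R5, R6, R7, R8, R9, R10}); total cost 4 + 4 + 3 = 11.
No covering selection has total cost below 11.

11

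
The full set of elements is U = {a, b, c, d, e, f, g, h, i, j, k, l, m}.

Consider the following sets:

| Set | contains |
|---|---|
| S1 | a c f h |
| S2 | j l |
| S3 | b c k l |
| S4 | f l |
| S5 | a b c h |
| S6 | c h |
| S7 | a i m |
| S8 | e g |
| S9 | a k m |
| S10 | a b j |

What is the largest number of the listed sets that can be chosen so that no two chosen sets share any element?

4

S4, S6, S7, S8 are pairwise disjoint (S4={f,l}; S6={c,h}; S7={a,i,m}; S8={e,g}).
Every remaining set overlaps one of these, and no 5 of the listed sets are pairwise disjoint, so 4 is the maximum.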